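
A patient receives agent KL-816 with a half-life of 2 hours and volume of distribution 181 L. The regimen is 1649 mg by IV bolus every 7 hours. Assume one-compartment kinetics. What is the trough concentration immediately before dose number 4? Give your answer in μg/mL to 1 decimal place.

0.9 μg/mL

f = (1/2)^(τ/t½) = (1/2)^(7/2) ≈ 0.0884.
C₀ = D/Vd = 1649/181 ≈ 9.110 μg/mL.
Before the 4th dose, 3 doses have been given. Superposition: Cmin = C₀·(f + f² + … + f^3).
≈ 9.110 × (0.0884 + 0.0078 + 0.0007) ≈ 9.110 × 0.0969 ≈ 0.883 μg/mL.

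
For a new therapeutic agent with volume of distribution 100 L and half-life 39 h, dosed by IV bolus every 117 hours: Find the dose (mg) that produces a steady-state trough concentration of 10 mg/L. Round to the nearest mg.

τ/t½ = 117/39 ≈ 3, so f = (1/2)^(117/39) ≈ 0.125000.
Cmin,ss = (D/Vd)·f/(1−f), so D = Cmin,ss·Vd·(1−f)/f.
D = 10 × 100 × (1−f)/f ≈ 10 × 100 × 7.00000 ≈ 7000.00 mg.

7000 mg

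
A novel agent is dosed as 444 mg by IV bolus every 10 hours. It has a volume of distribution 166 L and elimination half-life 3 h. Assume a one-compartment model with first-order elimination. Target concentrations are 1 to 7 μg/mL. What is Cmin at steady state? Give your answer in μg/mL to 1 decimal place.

0.3 μg/mL

τ/t½ = 10/3 ≈ 3.3333, so fraction remaining f = (1/2)^(10/3) ≈ 0.0992.
Accumulation ratio R = 1/(1 − f) ≈ 1/0.9008 ≈ 1.1101.
Single-dose peak C₀ = D/Vd = 444/166 ≈ 2.675 μg/mL.
Steady-state peak Cmax,ss = C₀·R ≈ 2.675 × 1.1101 ≈ 2.970 μg/mL.
Steady-state trough Cmin,ss = Cmax,ss·f ≈ 2.970 × 0.0992 ≈ 0.295 μg/mL.
Trough 0.3 μg/mL vs MEC 1 μg/mL: subtherapeutic.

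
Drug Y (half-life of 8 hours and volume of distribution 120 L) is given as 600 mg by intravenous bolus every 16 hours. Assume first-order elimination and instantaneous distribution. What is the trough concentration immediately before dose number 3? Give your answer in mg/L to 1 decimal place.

1.6 mg/L

f = (1/2)^(τ/t½) = (1/2)^(16/8) ≈ 0.2500.
C₀ = D/Vd = 600/120 ≈ 5.000 mg/L.
Before the 3rd dose, 2 doses have been given. Superposition: Cmin = C₀·(f + f²).
≈ 5.000 × (0.2500 + 0.0625) ≈ 5.000 × 0.3125 ≈ 1.562 mg/L.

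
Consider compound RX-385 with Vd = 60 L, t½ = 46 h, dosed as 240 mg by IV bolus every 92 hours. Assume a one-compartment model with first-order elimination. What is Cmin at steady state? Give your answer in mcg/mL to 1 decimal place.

The dosing interval is 2 half-lives, so f = 2^(−2) = 0.25.
Accumulation ratio R = 1/(1 − f) = 1/0.75 = 4/3.
Single-dose peak C₀ = D/Vd = 240/60 = 4 mcg/mL.
Steady-state peak Cmax,ss = C₀·R = 4 × 4/3 ≈ 5.333 mcg/mL.
Steady-state trough Cmin,ss = Cmax,ss·f ≈ 5.333 × 0.25 ≈ 1.333 mcg/mL.

1.3 mcg/mL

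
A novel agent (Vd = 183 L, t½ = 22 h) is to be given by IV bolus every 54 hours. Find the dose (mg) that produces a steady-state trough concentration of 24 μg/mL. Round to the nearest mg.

τ/t½ = 54/22 ≈ 2.4545, so f = (1/2)^(54/22) ≈ 0.182435.
Cmin,ss = (D/Vd)·f/(1−f), so D = Cmin,ss·Vd·(1−f)/f.
D = 24 × 183 × (1−f)/f ≈ 24 × 183 × 4.48140 ≈ 19682.31 mg.

19682 mg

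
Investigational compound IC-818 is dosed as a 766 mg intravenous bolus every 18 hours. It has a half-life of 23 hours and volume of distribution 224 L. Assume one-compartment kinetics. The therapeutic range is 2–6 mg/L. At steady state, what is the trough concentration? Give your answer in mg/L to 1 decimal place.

Over one 18-h interval, 18/23 ≈ 0.78261 half-lives elapse, leaving f ≈ 0.5813 of each dose.
Each bolus raises the concentration by D/Vd = 766/224 ≈ 3.420 mg/L.
Steady-state trough Cmin,ss = C₀·f/(1−f) ≈ 3.420 × 0.5813/0.4187 ≈ 4.748 mg/L.
Trough 4.7 mg/L vs MEC 2 mg/L: adequate.

4.7 mg/L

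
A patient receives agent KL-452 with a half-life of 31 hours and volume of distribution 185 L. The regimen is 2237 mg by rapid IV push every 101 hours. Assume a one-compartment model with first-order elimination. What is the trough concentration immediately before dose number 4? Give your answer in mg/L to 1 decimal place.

f = (1/2)^(τ/t½) = (1/2)^(101/31) ≈ 0.1045.
C₀ = D/Vd = 2237/185 ≈ 12.092 mg/L.
Before the 4th dose, 3 doses have been given. Superposition: Cmin = C₀·(f + f² + … + f^3).
≈ 12.092 × (0.1045 + 0.0109 + 0.0011) ≈ 12.092 × 0.1165 ≈ 1.409 mg/L.

1.4 mg/L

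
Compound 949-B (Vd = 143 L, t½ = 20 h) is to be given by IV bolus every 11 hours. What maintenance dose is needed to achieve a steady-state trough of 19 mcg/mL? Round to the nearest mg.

1261 mg

τ/t½ = 11/20 ≈ 0.55, so f = (1/2)^(11/20) ≈ 0.683020.
Cmin,ss = (D/Vd)·f/(1−f), so D = Cmin,ss·Vd·(1−f)/f.
D = 19 × 143 × (1−f)/f ≈ 19 × 143 × 0.46409 ≈ 1260.93 mg.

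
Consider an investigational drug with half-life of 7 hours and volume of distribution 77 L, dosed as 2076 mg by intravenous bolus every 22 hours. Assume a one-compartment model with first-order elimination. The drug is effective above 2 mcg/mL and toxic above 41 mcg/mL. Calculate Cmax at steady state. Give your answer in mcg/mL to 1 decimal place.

30.4 mcg/mL

k = ln2/t½ = ln2/7 ≈ 0.099021 h⁻¹; fraction remaining f = e^(−kτ) = e^(−0.099021×22) ≈ 0.1132.
Accumulation ratio R = 1/(1 − f) ≈ 1/0.8868 ≈ 1.1276.
Each bolus raises the concentration by D/Vd = 2076/77 ≈ 26.961 mcg/mL.
Steady-state peak Cmax,ss = C₀·R ≈ 26.961 × 1.1276 ≈ 30.401 mcg/mL.
Peak 30.4 mcg/mL vs MTC 41 mcg/mL: below toxic threshold.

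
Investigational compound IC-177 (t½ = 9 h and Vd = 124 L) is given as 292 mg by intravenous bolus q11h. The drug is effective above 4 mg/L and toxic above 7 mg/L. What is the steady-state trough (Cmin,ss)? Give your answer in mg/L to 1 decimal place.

k = ln2/t½ = ln2/9 ≈ 0.077016 h⁻¹; fraction remaining f = e^(−kτ) = e^(−0.077016×11) ≈ 0.4286.
Accumulation ratio R = 1/(1 − f) ≈ 1/0.5714 ≈ 1.7501.
Each bolus raises the concentration by D/Vd = 292/124 ≈ 2.355 mg/L.
Cmax,ss = C₀/(1 − f) ≈ 2.355/0.5714 ≈ 4.121 mg/L.
Steady-state trough Cmin,ss = Cmax,ss·f ≈ 4.121 × 0.4286 ≈ 1.766 mg/L.
Trough 1.8 mg/L vs MEC 4 mg/L: subtherapeutic.

1.8 mg/L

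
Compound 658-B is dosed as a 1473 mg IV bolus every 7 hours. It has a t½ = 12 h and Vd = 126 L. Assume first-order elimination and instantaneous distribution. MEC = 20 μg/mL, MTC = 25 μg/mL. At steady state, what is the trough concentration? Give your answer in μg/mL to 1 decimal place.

τ/t½ = 7/12 ≈ 0.58333, so fraction remaining f = (1/2)^(7/12) ≈ 0.6674.
At steady state, accumulation factor R = 1/(1 − e^(−kτ)) ≈ 3.0066.
Each bolus raises the concentration by D/Vd = 1473/126 ≈ 11.690 μg/mL.
Cmax,ss = C₀/(1 − f) ≈ 11.690/0.3326 ≈ 35.147 μg/mL.
One interval later, Cmin,ss = Cmax,ss·e^(−kτ) ≈ 35.147 × 0.6674 ≈ 23.457 μg/mL.
Trough 23.5 μg/mL vs MEC 20 μg/mL: adequate.

23.5 μg/mL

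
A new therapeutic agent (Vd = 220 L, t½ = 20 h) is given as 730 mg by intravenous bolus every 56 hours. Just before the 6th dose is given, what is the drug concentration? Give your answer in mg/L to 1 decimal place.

0.6 mg/L

f = (1/2)^(τ/t½) = (1/2)^(56/20) ≈ 0.1436.
C₀ = D/Vd = 730/220 ≈ 3.318 mg/L.
Before the 6th dose, 5 doses have been given. Superposition: Cmin = C₀·(f + f² + … + f^5).
≈ 3.318 × (0.1436 + 0.0206 + 0.0030 + 0.0004 + 0.0001) ≈ 3.318 × 0.1677 ≈ 0.556 mg/L.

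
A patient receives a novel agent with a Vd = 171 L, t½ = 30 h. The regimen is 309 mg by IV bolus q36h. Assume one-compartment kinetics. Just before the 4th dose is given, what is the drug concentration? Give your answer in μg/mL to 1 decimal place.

f = (1/2)^(τ/t½) = (1/2)^(36/30) ≈ 0.4353.
C₀ = D/Vd = 309/171 ≈ 1.807 μg/mL.
Before the 4th dose, 3 doses have been given. Superposition: Cmin = C₀·(f + f² + … + f^3).
≈ 1.807 × (0.4353 + 0.1895 + 0.0825) ≈ 1.807 × 0.7073 ≈ 1.278 μg/mL.

1.3 μg/mL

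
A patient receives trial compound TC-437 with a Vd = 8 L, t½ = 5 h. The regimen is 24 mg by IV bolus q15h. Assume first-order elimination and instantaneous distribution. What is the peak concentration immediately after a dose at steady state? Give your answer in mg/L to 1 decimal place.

τ = 15 h = 3 half-lives, so f = (1/2)^3 = 0.125.
Accumulation ratio R = 1/(1 − f) = 1/0.875 = 8/7.
Single-dose peak C₀ = D/Vd = 24/8 = 3 mg/L.
Steady-state peak Cmax,ss = C₀·R = 3 × 8/7 ≈ 3.429 mg/L.

3.4 mg/L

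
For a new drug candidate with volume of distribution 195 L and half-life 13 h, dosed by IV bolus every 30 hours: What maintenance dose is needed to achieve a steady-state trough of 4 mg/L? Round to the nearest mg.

3082 mg

τ/t½ = 30/13 ≈ 2.3077, so f = (1/2)^(30/13) ≈ 0.201983.
Cmin,ss = (D/Vd)·f/(1−f), so D = Cmin,ss·Vd·(1−f)/f.
D = 4 × 195 × (1−f)/f ≈ 4 × 195 × 3.95091 ≈ 3081.71 mg.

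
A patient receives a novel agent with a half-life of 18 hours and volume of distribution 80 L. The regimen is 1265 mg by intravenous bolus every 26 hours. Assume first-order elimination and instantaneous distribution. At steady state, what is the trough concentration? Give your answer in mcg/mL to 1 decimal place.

τ/t½ = 26/18 ≈ 1.4444, so fraction remaining f = (1/2)^(26/18) ≈ 0.3674.
Accumulation ratio R = 1/(1 − f) ≈ 1/0.6326 ≈ 1.5808.
Each bolus raises the concentration by D/Vd = 1265/80 ≈ 15.812 mcg/mL.
Steady-state peak Cmax,ss = C₀·R ≈ 15.812 × 1.5808 ≈ 24.996 mcg/mL.
One interval later, Cmin,ss = Cmax,ss·e^(−kτ) ≈ 24.996 × 0.3674 ≈ 9.184 mcg/mL.

9.2 mcg/mL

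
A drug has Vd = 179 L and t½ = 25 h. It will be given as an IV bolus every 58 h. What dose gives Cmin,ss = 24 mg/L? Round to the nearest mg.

τ/t½ = 58/25 ≈ 2.32, so f = (1/2)^(58/25) ≈ 0.200267.
Cmin,ss = (D/Vd)·f/(1−f), so D = Cmin,ss·Vd·(1−f)/f.
D = 24 × 179 × (1−f)/f ≈ 24 × 179 × 3.99333 ≈ 17155.35 mg.

17155 mg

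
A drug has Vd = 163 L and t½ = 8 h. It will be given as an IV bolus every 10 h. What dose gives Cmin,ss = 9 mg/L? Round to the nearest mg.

2022 mg

τ/t½ = 10/8 ≈ 1.25, so f = (1/2)^(10/8) ≈ 0.420448.
Cmin,ss = (D/Vd)·f/(1−f), so D = Cmin,ss·Vd·(1−f)/f.
D = 9 × 163 × (1−f)/f ≈ 9 × 163 × 1.37842 ≈ 2022.14 mg.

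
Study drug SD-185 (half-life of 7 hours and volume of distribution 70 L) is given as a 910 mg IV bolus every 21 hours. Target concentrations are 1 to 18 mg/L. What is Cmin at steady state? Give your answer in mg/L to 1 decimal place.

τ = 21 h = 3 half-lives, so f = (1/2)^3 = 0.125.
At steady state, R = 1/(1 − 0.125) = 8/7.
Single-dose peak C₀ = D/Vd = 910/70 = 13 mg/L.
Steady-state peak Cmax,ss = C₀·R = 13 × 8/7 ≈ 14.857 mg/L.
Steady-state trough Cmin,ss = Cmax,ss·f ≈ 14.857 × 0.125 ≈ 1.857 mg/L.
Trough 1.9 mg/L vs MEC 1 mg/L: adequate.

1.9 mg/L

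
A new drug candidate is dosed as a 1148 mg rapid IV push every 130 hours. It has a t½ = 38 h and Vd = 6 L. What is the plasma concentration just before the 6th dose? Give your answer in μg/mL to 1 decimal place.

f = (1/2)^(τ/t½) = (1/2)^(130/38) ≈ 0.0934.
C₀ = D/Vd = 1148/6 ≈ 191.333 μg/mL.
Before the 6th dose, 5 doses have been given. Superposition: Cmin = C₀·(f + f² + … + f^5).
≈ 191.333 × (0.0934 + 0.0087 + 0.0008 + 0.0001 + 0.0000) ≈ 191.333 × 0.1030 ≈ 19.707 μg/mL.

19.7 μg/mL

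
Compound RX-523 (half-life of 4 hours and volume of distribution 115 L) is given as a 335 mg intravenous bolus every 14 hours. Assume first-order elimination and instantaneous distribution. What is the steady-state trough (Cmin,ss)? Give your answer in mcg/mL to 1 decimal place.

0.3 mcg/mL

k = ln2/t½ = ln2/4 ≈ 0.173287 h⁻¹; fraction remaining f = e^(−kτ) = e^(−0.173287×14) ≈ 0.0884.
Each bolus raises the concentration by D/Vd = 335/115 ≈ 2.913 mcg/mL.
Steady-state trough Cmin,ss = C₀·f/(1−f) ≈ 2.913 × 0.0884/0.9116 ≈ 0.282 mcg/mL.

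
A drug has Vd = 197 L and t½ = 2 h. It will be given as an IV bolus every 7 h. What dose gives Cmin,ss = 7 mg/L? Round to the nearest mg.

τ/t½ = 7/2 ≈ 3.5, so f = (1/2)^(7/2) ≈ 0.088388.
Cmin,ss = (D/Vd)·f/(1−f), so D = Cmin,ss·Vd·(1−f)/f.
D = 7 × 197 × (1−f)/f ≈ 7 × 197 × 10.31375 ≈ 14222.66 mg.

14223 mg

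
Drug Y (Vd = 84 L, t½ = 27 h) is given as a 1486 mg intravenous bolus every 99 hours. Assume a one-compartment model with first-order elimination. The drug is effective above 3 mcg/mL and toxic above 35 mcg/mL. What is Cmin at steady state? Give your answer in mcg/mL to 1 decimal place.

τ/t½ = 99/27 ≈ 3.6667, so fraction remaining f = (1/2)^(99/27) ≈ 0.0787.
Each bolus raises the concentration by D/Vd = 1486/84 ≈ 17.690 mcg/mL.
Steady-state trough Cmin,ss = C₀·f/(1−f) ≈ 17.690 × 0.0787/0.9213 ≈ 1.511 mcg/mL.
Trough 1.5 mcg/mL vs MEC 3 mcg/mL: subtherapeutic.

1.5 mcg/mL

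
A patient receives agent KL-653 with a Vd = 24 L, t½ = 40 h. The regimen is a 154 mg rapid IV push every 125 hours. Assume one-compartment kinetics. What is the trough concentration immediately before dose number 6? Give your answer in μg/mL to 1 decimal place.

0.8 μg/mL

f = (1/2)^(τ/t½) = (1/2)^(125/40) ≈ 0.1146.
C₀ = D/Vd = 154/24 ≈ 6.417 μg/mL.
Before the 6th dose, 5 doses have been given. Superposition: Cmin = C₀·(f + f² + … + f^5).
≈ 6.417 × (0.1146 + 0.0131 + 0.0015 + 0.0002 + 0.0000) ≈ 6.417 × 0.1294 ≈ 0.830 μg/mL.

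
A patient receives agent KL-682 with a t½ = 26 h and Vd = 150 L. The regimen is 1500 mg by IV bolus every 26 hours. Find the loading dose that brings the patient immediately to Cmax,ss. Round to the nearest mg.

3000 mg

f = (1/2)^(26/26) ≈ 0.500000; accumulation ratio R = 1/(1−f) ≈ 2.00000.
Loading dose to hit Cmax,ss on first dose: D_load = D_maint·R ≈ 1500 × 2.00000 ≈ 3000.00 mg.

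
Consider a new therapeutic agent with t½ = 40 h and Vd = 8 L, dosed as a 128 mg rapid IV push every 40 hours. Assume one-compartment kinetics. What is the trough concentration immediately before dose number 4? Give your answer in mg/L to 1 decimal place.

14.0 mg/L

f = (1/2)^(τ/t½) = (1/2)^(40/40) ≈ 0.5000.
C₀ = D/Vd = 128/8 ≈ 16.000 mg/L.
Before the 4th dose, 3 doses have been given. Superposition: Cmin = C₀·(f + f² + … + f^3).
≈ 16.000 × (0.5000 + 0.2500 + 0.1250) ≈ 16.000 × 0.8750 ≈ 14.000 mg/L.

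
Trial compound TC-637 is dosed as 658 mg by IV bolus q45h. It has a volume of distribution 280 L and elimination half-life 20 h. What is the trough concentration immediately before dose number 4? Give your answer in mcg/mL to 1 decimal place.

f = (1/2)^(τ/t½) = (1/2)^(45/20) ≈ 0.2102.
C₀ = D/Vd = 658/280 ≈ 2.350 mcg/mL.
Before the 4th dose, 3 doses have been given. Superposition: Cmin = C₀·(f + f² + … + f^3).
≈ 2.350 × (0.2102 + 0.0442 + 0.0093) ≈ 2.350 × 0.2637 ≈ 0.620 mcg/mL.

0.6 mcg/mL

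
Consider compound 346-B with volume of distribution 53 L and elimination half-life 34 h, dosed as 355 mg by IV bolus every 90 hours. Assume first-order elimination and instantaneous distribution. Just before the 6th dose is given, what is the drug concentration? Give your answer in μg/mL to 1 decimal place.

1.3 μg/mL

f = (1/2)^(τ/t½) = (1/2)^(90/34) ≈ 0.1596.
C₀ = D/Vd = 355/53 ≈ 6.698 μg/mL.
Before the 6th dose, 5 doses have been given. Superposition: Cmin = C₀·(f + f² + … + f^5).
≈ 6.698 × (0.1596 + 0.0255 + 0.0041 + 0.0006 + 0.0001) ≈ 6.698 × 0.1899 ≈ 1.272 μg/mL.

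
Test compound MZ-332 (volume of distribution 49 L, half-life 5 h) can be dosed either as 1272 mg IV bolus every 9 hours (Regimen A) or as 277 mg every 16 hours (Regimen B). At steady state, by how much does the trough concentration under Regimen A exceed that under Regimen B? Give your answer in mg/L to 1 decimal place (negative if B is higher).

Regimen A: f = (1/2)^(9/5) ≈ 0.2872; Cmin,ss = (1272/49)·f/(1−f) ≈ 10.459 mg/L.
Regimen B: f = (1/2)^(16/5) ≈ 0.1088; Cmin,ss = (277/49)·f/(1−f) ≈ 0.690 mg/L.
Difference ≈ 10.459 − 0.690 ≈ 9.769 mg/L.

9.8 mg/L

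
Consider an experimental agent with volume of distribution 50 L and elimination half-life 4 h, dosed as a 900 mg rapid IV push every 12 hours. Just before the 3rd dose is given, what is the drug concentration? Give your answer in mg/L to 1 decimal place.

2.5 mg/L

f = (1/2)^(τ/t½) = (1/2)^(12/4) ≈ 0.1250.
C₀ = D/Vd = 900/50 ≈ 18.000 mg/L.
Before the 3rd dose, 2 doses have been given. Superposition: Cmin = C₀·(f + f²).
≈ 18.000 × (0.1250 + 0.0156) ≈ 18.000 × 0.1406 ≈ 2.531 mg/L.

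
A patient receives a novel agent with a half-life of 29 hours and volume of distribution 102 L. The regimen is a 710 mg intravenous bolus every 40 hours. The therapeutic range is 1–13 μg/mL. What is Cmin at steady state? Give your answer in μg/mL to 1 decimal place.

4.3 μg/mL

τ/t½ = 40/29 ≈ 1.3793, so fraction remaining f = (1/2)^(40/29) ≈ 0.3844.
At steady state, accumulation factor R = 1/(1 − e^(−kτ)) ≈ 1.6244.
Single-dose peak C₀ = D/Vd = 710/102 ≈ 6.961 μg/mL.
Cmax,ss = C₀/(1 − f) ≈ 6.961/0.6156 ≈ 11.308 μg/mL.
Steady-state trough Cmin,ss = Cmax,ss·f ≈ 11.308 × 0.3844 ≈ 4.347 μg/mL.
Trough 4.3 μg/mL vs MEC 1 μg/mL: adequate.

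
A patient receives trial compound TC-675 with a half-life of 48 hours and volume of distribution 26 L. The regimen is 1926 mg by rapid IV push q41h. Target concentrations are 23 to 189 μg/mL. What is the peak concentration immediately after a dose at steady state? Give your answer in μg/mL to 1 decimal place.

165.8 μg/mL

τ/t½ = 41/48 ≈ 0.85417, so fraction remaining f = (1/2)^(41/48) ≈ 0.5532.
At steady state, accumulation factor R = 1/(1 − e^(−kτ)) ≈ 2.2381.
Each bolus raises the concentration by D/Vd = 1926/26 ≈ 74.077 μg/mL.
Steady-state peak Cmax,ss = C₀·R ≈ 74.077 × 2.2381 ≈ 165.792 μg/mL.
Peak 165.8 μg/mL vs MTC 189 μg/mL: below toxic threshold.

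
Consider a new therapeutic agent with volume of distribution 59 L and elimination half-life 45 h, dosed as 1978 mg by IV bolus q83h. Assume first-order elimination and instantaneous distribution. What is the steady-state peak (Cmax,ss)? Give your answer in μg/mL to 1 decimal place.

τ/t½ = 83/45 ≈ 1.8444, so fraction remaining f = (1/2)^(83/45) ≈ 0.2785.
Accumulation ratio R = 1/(1 − f) ≈ 1/0.7215 ≈ 1.3860.
Each bolus raises the concentration by D/Vd = 1978/59 ≈ 33.525 μg/mL.
Cmax,ss = C₀/(1 − f) ≈ 33.525/0.7215 ≈ 46.466 μg/mL.

46.5 μg/mL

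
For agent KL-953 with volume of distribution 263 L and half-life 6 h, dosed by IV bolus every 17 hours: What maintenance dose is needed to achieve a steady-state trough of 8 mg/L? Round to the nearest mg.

τ/t½ = 17/6 ≈ 2.8333, so f = (1/2)^(17/6) ≈ 0.140308.
Cmin,ss = (D/Vd)·f/(1−f), so D = Cmin,ss·Vd·(1−f)/f.
D = 8 × 263 × (1−f)/f ≈ 8 × 263 × 6.12718 ≈ 12891.59 mg.

12892 mg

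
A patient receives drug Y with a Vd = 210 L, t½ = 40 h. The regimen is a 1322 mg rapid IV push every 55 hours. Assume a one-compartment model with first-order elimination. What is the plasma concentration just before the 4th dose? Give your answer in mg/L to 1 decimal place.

f = (1/2)^(τ/t½) = (1/2)^(55/40) ≈ 0.3856.
C₀ = D/Vd = 1322/210 ≈ 6.295 mg/L.
Before the 4th dose, 3 doses have been given. Superposition: Cmin = C₀·(f + f² + … + f^3).
≈ 6.295 × (0.3856 + 0.1487 + 0.0573) ≈ 6.295 × 0.5916 ≈ 3.724 mg/L.

3.7 mg/L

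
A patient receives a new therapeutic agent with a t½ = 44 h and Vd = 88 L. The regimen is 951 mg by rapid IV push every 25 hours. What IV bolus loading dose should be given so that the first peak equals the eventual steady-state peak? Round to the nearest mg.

2921 mg

f = (1/2)^(25/44) ≈ 0.674466; accumulation ratio R = 1/(1−f) ≈ 3.07188.
Loading dose to hit Cmax,ss on first dose: D_load = D_maint·R ≈ 951 × 3.07188 ≈ 2921.36 mg.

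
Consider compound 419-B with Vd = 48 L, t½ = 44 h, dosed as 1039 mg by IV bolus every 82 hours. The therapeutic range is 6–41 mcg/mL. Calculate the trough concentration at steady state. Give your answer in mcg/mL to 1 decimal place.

8.2 mcg/mL

k = ln2/t½ = ln2/44 ≈ 0.015753 h⁻¹; fraction remaining f = e^(−kτ) = e^(−0.015753×82) ≈ 0.2748.
At steady state, accumulation factor R = 1/(1 − e^(−kτ)) ≈ 1.3789.
Each bolus raises the concentration by D/Vd = 1039/48 ≈ 21.646 mcg/mL.
Cmax,ss = C₀/(1 − f) ≈ 21.646/0.7252 ≈ 29.848 mcg/mL.
One interval later, Cmin,ss = Cmax,ss·e^(−kτ) ≈ 29.848 × 0.2748 ≈ 8.202 mcg/mL.
Trough 8.2 mcg/mL vs MEC 6 mcg/mL: adequate.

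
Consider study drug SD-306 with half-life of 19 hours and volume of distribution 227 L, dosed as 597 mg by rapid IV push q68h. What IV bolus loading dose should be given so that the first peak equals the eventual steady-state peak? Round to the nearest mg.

f = (1/2)^(68/19) ≈ 0.083682; accumulation ratio R = 1/(1−f) ≈ 1.09132.
Loading dose to hit Cmax,ss on first dose: D_load = D_maint·R ≈ 597 × 1.09132 ≈ 651.52 mg.

652 mg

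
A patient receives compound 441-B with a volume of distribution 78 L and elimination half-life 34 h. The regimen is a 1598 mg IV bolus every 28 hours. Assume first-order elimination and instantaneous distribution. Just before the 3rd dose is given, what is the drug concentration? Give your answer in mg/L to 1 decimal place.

18.1 mg/L

f = (1/2)^(τ/t½) = (1/2)^(28/34) ≈ 0.5651.
C₀ = D/Vd = 1598/78 ≈ 20.487 mg/L.
Before the 3rd dose, 2 doses have been given. Superposition: Cmin = C₀·(f + f²).
≈ 20.487 × (0.5651 + 0.3193) ≈ 20.487 × 0.8844 ≈ 18.119 mg/L.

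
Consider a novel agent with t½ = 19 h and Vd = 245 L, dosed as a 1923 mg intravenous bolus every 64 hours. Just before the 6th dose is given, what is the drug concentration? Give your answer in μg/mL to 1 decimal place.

f = (1/2)^(τ/t½) = (1/2)^(64/19) ≈ 0.0968.
C₀ = D/Vd = 1923/245 ≈ 7.849 μg/mL.
Before the 6th dose, 5 doses have been given. Superposition: Cmin = C₀·(f + f² + … + f^5).
≈ 7.849 × (0.0968 + 0.0094 + 0.0009 + 0.0001 + 0.0000) ≈ 7.849 × 0.1072 ≈ 0.841 μg/mL.

0.8 μg/mL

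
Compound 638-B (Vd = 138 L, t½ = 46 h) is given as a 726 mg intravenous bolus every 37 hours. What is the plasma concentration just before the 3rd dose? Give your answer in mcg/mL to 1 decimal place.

4.7 mcg/mL

f = (1/2)^(τ/t½) = (1/2)^(37/46) ≈ 0.5726.
C₀ = D/Vd = 726/138 ≈ 5.261 mcg/mL.
Before the 3rd dose, 2 doses have been given. Superposition: Cmin = C₀·(f + f²).
≈ 5.261 × (0.5726 + 0.3279) ≈ 5.261 × 0.9005 ≈ 4.738 mcg/mL.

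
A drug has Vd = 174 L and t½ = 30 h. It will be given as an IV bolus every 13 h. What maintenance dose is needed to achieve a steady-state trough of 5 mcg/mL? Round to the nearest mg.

305 mg

τ/t½ = 13/30 ≈ 0.43333, so f = (1/2)^(13/30) ≈ 0.740549.
Cmin,ss = (D/Vd)·f/(1−f), so D = Cmin,ss·Vd·(1−f)/f.
D = 5 × 174 × (1−f)/f ≈ 5 × 174 × 0.35035 ≈ 304.80 mg.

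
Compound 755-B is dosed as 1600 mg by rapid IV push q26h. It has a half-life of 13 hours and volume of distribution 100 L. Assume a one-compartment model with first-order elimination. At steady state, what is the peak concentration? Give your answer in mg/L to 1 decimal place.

The dosing interval is 2 half-lives, so f = 2^(−2) = 0.25.
Accumulation ratio R = 1/(1 − f) = 1/0.75 = 4/3.
Single-dose peak C₀ = D/Vd = 1600/100 = 16 mg/L.
Steady-state peak Cmax,ss = C₀·R = 16 × 4/3 ≈ 21.333 mg/L.

21.3 mg/L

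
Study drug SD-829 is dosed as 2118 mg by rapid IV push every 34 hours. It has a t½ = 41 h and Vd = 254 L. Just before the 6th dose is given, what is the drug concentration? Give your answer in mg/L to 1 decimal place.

f = (1/2)^(τ/t½) = (1/2)^(34/41) ≈ 0.5628.
C₀ = D/Vd = 2118/254 ≈ 8.339 mg/L.
Before the 6th dose, 5 doses have been given. Superposition: Cmin = C₀·(f + f² + … + f^5).
≈ 8.339 × (0.5628 + 0.3167 + 0.1783 + 0.1003 + 0.0565) ≈ 8.339 × 1.2146 ≈ 10.129 mg/L.

10.1 mg/L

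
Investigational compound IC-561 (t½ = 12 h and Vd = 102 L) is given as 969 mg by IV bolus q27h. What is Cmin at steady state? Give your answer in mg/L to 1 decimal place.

2.5 mg/L

τ/t½ = 27/12 ≈ 2.25, so fraction remaining f = (1/2)^(27/12) ≈ 0.2102.
Each bolus raises the concentration by D/Vd = 969/102 ≈ 9.500 mg/L.
Steady-state trough Cmin,ss = C₀·f/(1−f) ≈ 9.500 × 0.2102/0.7898 ≈ 2.528 mg/L.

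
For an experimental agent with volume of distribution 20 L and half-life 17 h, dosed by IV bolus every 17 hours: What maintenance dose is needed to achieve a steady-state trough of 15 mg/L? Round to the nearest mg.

300 mg

τ/t½ = 17/17 ≈ 1, so f = (1/2)^(17/17) ≈ 0.500000.
Cmin,ss = (D/Vd)·f/(1−f), so D = Cmin,ss·Vd·(1−f)/f.
D = 15 × 20 × (1−f)/f ≈ 15 × 20 × 1.00000 ≈ 300.00 mg.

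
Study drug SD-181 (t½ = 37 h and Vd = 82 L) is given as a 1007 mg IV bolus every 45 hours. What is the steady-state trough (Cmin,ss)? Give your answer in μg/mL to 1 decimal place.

k = ln2/t½ = ln2/37 ≈ 0.018734 h⁻¹; fraction remaining f = e^(−kτ) = e^(−0.018734×45) ≈ 0.4304.
Each bolus raises the concentration by D/Vd = 1007/82 ≈ 12.280 μg/mL.
Steady-state trough Cmin,ss = C₀·f/(1−f) ≈ 12.280 × 0.4304/0.5696 ≈ 9.279 μg/mL.

9.3 μg/mL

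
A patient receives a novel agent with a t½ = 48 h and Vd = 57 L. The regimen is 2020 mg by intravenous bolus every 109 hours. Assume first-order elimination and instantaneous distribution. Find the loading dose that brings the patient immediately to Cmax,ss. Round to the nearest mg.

f = (1/2)^(109/48) ≈ 0.207210; accumulation ratio R = 1/(1−f) ≈ 1.26137.
Loading dose to hit Cmax,ss on first dose: D_load = D_maint·R ≈ 2020 × 1.26137 ≈ 2547.97 mg.

2548 mg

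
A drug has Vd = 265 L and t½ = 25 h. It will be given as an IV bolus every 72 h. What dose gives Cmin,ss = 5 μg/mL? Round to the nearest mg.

τ/t½ = 72/25 ≈ 2.88, so f = (1/2)^(72/25) ≈ 0.135842.
Cmin,ss = (D/Vd)·f/(1−f), so D = Cmin,ss·Vd·(1−f)/f.
D = 5 × 265 × (1−f)/f ≈ 5 × 265 × 6.36149 ≈ 8428.97 mg.

8429 mg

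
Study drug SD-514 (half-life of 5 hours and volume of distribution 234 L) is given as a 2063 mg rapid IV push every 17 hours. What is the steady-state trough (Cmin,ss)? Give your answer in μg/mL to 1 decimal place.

k = ln2/t½ = ln2/5 ≈ 0.138629 h⁻¹; fraction remaining f = e^(−kτ) = e^(−0.138629×17) ≈ 0.0947.
At steady state, accumulation factor R = 1/(1 − e^(−kτ)) ≈ 1.1046.
Each bolus raises the concentration by D/Vd = 2063/234 ≈ 8.816 μg/mL.
Steady-state peak Cmax,ss = C₀·R ≈ 8.816 × 1.1046 ≈ 9.738 μg/mL.
One interval later, Cmin,ss = Cmax,ss·e^(−kτ) ≈ 9.738 × 0.0947 ≈ 0.922 μg/mL.

0.9 μg/mL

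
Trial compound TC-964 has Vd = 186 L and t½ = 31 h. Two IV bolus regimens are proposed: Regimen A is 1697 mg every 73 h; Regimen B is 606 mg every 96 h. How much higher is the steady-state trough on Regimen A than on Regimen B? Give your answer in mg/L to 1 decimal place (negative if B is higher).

Regimen A: f = (1/2)^(73/31) ≈ 0.1955; Cmin,ss = (1697/186)·f/(1−f) ≈ 2.217 mg/L.
Regimen B: f = (1/2)^(96/31) ≈ 0.1169; Cmin,ss = (606/186)·f/(1−f) ≈ 0.431 mg/L.
Difference ≈ 2.217 − 0.431 ≈ 1.786 mg/L.

1.8 mg/L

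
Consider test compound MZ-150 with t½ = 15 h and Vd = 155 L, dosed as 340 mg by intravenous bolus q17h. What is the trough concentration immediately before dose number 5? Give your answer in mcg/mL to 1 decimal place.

f = (1/2)^(τ/t½) = (1/2)^(17/15) ≈ 0.4559.
C₀ = D/Vd = 340/155 ≈ 2.194 mcg/mL.
Before the 5th dose, 4 doses have been given. Superposition: Cmin = C₀·(f + f² + … + f^4).
≈ 2.194 × (0.4559 + 0.2078 + 0.0948 + 0.0432) ≈ 2.194 × 0.8017 ≈ 1.759 mcg/mL.

1.8 mcg/mL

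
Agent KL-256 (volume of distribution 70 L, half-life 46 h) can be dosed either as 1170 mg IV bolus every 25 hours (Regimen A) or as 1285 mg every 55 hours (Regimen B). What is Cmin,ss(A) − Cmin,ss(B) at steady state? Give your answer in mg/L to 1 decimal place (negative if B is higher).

22.3 mg/L

Regimen A: f = (1/2)^(25/46) ≈ 0.6861; Cmin,ss = (1170/70)·f/(1−f) ≈ 36.533 mg/L.
Regimen B: f = (1/2)^(55/46) ≈ 0.4366; Cmin,ss = (1285/70)·f/(1−f) ≈ 14.226 mg/L.
Difference ≈ 36.533 − 14.226 ≈ 22.307 mg/L.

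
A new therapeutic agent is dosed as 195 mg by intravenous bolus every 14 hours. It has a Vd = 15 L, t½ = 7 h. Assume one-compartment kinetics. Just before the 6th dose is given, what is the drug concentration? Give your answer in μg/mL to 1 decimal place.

f = (1/2)^(τ/t½) = (1/2)^(14/7) ≈ 0.2500.
C₀ = D/Vd = 195/15 ≈ 13.000 μg/mL.
Before the 6th dose, 5 doses have been given. Superposition: Cmin = C₀·(f + f² + … + f^5).
≈ 13.000 × (0.2500 + 0.0625 + 0.0156 + 0.0039 + 0.0010) ≈ 13.000 × 0.3330 ≈ 4.329 μg/mL.

4.3 μg/mL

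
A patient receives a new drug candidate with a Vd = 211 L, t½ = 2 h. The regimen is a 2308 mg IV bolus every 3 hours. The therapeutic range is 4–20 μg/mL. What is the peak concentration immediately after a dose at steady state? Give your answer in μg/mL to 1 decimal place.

Over one 3-h interval, 3/2 ≈ 1.5 half-lives elapse, leaving f ≈ 0.3536 of each dose.
At steady state, accumulation factor R = 1/(1 − e^(−kτ)) ≈ 1.5470.
Each bolus raises the concentration by D/Vd = 2308/211 ≈ 10.938 μg/mL.
Cmax,ss = C₀/(1 − f) ≈ 10.938/0.6464 ≈ 16.921 μg/mL.
Peak 16.9 μg/mL vs MTC 20 μg/mL: below toxic threshold.

16.9 μg/mL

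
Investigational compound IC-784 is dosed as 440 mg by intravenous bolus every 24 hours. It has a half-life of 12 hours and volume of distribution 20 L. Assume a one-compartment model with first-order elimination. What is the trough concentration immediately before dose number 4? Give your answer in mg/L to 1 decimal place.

f = (1/2)^(τ/t½) = (1/2)^(24/12) ≈ 0.2500.
C₀ = D/Vd = 440/20 ≈ 22.000 mg/L.
Before the 4th dose, 3 doses have been given. Superposition: Cmin = C₀·(f + f² + … + f^3).
≈ 22.000 × (0.2500 + 0.0625 + 0.0156) ≈ 22.000 × 0.3281 ≈ 7.218 mg/L.

7.2 mg/L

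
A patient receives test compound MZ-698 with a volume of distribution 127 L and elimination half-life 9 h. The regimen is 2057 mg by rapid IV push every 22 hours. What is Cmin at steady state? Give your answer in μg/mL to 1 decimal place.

3.6 μg/mL

k = ln2/t½ = ln2/9 ≈ 0.077016 h⁻¹; fraction remaining f = e^(−kτ) = e^(−0.077016×22) ≈ 0.1837.
Accumulation ratio R = 1/(1 − f) ≈ 1/0.8163 ≈ 1.2250.
Each bolus raises the concentration by D/Vd = 2057/127 ≈ 16.197 μg/mL.
Steady-state peak Cmax,ss = C₀·R ≈ 16.197 × 1.2250 ≈ 19.841 μg/mL.
One interval later, Cmin,ss = Cmax,ss·e^(−kτ) ≈ 19.841 × 0.1837 ≈ 3.645 μg/mL.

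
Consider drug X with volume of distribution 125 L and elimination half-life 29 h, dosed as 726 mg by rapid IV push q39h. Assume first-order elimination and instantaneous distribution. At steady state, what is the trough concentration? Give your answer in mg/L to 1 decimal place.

3.8 mg/L

Over one 39-h interval, 39/29 ≈ 1.3448 half-lives elapse, leaving f ≈ 0.3937 of each dose.
Accumulation ratio R = 1/(1 − f) ≈ 1/0.6063 ≈ 1.6493.
Single-dose peak C₀ = D/Vd = 726/125 ≈ 5.808 mg/L.
Steady-state peak Cmax,ss = C₀·R ≈ 5.808 × 1.6493 ≈ 9.579 mg/L.
Steady-state trough Cmin,ss = Cmax,ss·f ≈ 9.579 × 0.3937 ≈ 3.771 mg/L.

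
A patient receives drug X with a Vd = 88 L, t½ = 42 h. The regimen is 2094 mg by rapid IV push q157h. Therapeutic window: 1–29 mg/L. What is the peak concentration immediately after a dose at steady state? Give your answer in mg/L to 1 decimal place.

25.7 mg/L

Over one 157-h interval, 157/42 ≈ 3.7381 half-lives elapse, leaving f ≈ 0.0749 of each dose.
Accumulation ratio R = 1/(1 − f) ≈ 1/0.9251 ≈ 1.0810.
Single-dose peak C₀ = D/Vd = 2094/88 ≈ 23.795 mg/L.
Cmax,ss = C₀/(1 − f) ≈ 23.795/0.9251 ≈ 25.722 mg/L.
Peak 25.7 mg/L vs MTC 29 mg/L: below toxic threshold.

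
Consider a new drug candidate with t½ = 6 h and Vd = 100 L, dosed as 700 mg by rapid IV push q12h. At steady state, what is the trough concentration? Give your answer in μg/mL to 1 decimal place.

τ = 12 h = 2 half-lives, so f = (1/2)^2 = 0.25.
At steady state, R = 1/(1 − 0.25) = 4/3.
Single-dose peak C₀ = D/Vd = 700/100 = 7 μg/mL.
Steady-state peak Cmax,ss = C₀·R = 7 × 4/3 ≈ 9.333 μg/mL.
Steady-state trough Cmin,ss = Cmax,ss·f ≈ 9.333 × 0.25 ≈ 2.333 μg/mL.

2.3 μg/mL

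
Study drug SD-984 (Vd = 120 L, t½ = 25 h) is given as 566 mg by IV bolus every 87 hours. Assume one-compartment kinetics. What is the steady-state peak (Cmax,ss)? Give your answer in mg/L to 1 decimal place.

5.2 mg/L

τ/t½ = 87/25 ≈ 3.48, so fraction remaining f = (1/2)^(87/25) ≈ 0.0896.
Accumulation ratio R = 1/(1 − f) ≈ 1/0.9104 ≈ 1.0984.
Single-dose peak C₀ = D/Vd = 566/120 ≈ 4.717 mg/L.
Cmax,ss = C₀/(1 − f) ≈ 4.717/0.9104 ≈ 5.181 mg/L.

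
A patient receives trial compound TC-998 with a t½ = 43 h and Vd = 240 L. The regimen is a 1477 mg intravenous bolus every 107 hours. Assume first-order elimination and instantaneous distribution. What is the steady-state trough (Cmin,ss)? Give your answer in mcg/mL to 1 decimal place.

k = ln2/t½ = ln2/43 ≈ 0.016120 h⁻¹; fraction remaining f = e^(−kτ) = e^(−0.016120×107) ≈ 0.1782.
At steady state, accumulation factor R = 1/(1 − e^(−kτ)) ≈ 1.2168.
Each bolus raises the concentration by D/Vd = 1477/240 ≈ 6.154 mcg/mL.
Steady-state peak Cmax,ss = C₀·R ≈ 6.154 × 1.2168 ≈ 7.488 mcg/mL.
One interval later, Cmin,ss = Cmax,ss·e^(−kτ) ≈ 7.488 × 0.1782 ≈ 1.334 mcg/mL.

1.3 mcg/mL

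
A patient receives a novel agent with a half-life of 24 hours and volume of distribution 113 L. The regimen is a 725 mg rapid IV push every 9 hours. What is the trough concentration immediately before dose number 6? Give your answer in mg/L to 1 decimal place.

15.7 mg/L

f = (1/2)^(τ/t½) = (1/2)^(9/24) ≈ 0.7711.
C₀ = D/Vd = 725/113 ≈ 6.416 mg/L.
Before the 6th dose, 5 doses have been given. Superposition: Cmin = C₀·(f + f² + … + f^5).
≈ 6.416 × (0.7711 + 0.5946 + 0.4585 + 0.3535 + 0.2726) ≈ 6.416 × 2.4503 ≈ 15.721 mg/L.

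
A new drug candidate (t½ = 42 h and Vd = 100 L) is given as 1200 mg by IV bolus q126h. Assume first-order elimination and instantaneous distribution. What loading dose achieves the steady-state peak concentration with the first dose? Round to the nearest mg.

1371 mg

f = (1/2)^(126/42) ≈ 0.125000; accumulation ratio R = 1/(1−f) ≈ 1.14286.
Loading dose to hit Cmax,ss on first dose: D_load = D_maint·R ≈ 1200 × 1.14286 ≈ 1371.43 mg.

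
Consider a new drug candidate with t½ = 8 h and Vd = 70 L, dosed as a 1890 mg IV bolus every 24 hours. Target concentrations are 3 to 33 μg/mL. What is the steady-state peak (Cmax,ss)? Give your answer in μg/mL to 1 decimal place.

τ = 24 h = 3 half-lives, so f = (1/2)^3 = 0.125.
At steady state, R = 1/(1 − 0.125) = 8/7.
Single-dose peak C₀ = D/Vd = 1890/70 = 27 μg/mL.
Steady-state peak Cmax,ss = C₀·R = 27 × 8/7 ≈ 30.857 μg/mL.
Peak 30.9 μg/mL vs MTC 33 μg/mL: below toxic threshold.

30.9 μg/mL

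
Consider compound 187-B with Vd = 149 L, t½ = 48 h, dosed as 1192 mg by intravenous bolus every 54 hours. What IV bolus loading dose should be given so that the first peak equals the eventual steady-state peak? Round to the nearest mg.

2201 mg

f = (1/2)^(54/48) ≈ 0.458502; accumulation ratio R = 1/(1−f) ≈ 1.84673.
Loading dose to hit Cmax,ss on first dose: D_load = D_maint·R ≈ 1192 × 1.84673 ≈ 2201.30 mg.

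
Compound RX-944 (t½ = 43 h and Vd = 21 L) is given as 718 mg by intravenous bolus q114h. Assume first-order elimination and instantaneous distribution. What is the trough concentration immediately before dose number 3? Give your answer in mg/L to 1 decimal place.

f = (1/2)^(τ/t½) = (1/2)^(114/43) ≈ 0.1592.
C₀ = D/Vd = 718/21 ≈ 34.190 mg/L.
Before the 3rd dose, 2 doses have been given. Superposition: Cmin = C₀·(f + f²).
≈ 34.190 × (0.1592 + 0.0253) ≈ 34.190 × 0.1845 ≈ 6.308 mg/L.

6.3 mg/L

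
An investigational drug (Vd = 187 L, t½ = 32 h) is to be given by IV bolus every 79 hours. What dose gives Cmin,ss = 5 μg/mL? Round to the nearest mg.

4241 mg

τ/t½ = 79/32 ≈ 2.4688, so f = (1/2)^(79/32) ≈ 0.180648.
Cmin,ss = (D/Vd)·f/(1−f), so D = Cmin,ss·Vd·(1−f)/f.
D = 5 × 187 × (1−f)/f ≈ 5 × 187 × 4.53563 ≈ 4240.81 mg.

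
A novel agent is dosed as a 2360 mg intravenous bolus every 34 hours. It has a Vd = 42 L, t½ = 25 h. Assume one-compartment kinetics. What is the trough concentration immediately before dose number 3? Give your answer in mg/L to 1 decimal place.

30.4 mg/L

f = (1/2)^(τ/t½) = (1/2)^(34/25) ≈ 0.3896.
C₀ = D/Vd = 2360/42 ≈ 56.190 mg/L.
Before the 3rd dose, 2 doses have been given. Superposition: Cmin = C₀·(f + f²).
≈ 56.190 × (0.3896 + 0.1518) ≈ 56.190 × 0.5414 ≈ 30.421 mg/L.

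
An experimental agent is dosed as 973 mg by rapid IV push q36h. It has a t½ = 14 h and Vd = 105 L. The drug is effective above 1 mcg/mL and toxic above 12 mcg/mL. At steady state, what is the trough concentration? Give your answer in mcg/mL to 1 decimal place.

k = ln2/t½ = ln2/14 ≈ 0.049511 h⁻¹; fraction remaining f = e^(−kτ) = e^(−0.049511×36) ≈ 0.1682.
Accumulation ratio R = 1/(1 − f) ≈ 1/0.8318 ≈ 1.2022.
Single-dose peak C₀ = D/Vd = 973/105 ≈ 9.267 mcg/mL.
Steady-state peak Cmax,ss = C₀·R ≈ 9.267 × 1.2022 ≈ 11.141 mcg/mL.
Steady-state trough Cmin,ss = Cmax,ss·f ≈ 11.141 × 0.1682 ≈ 1.874 mcg/mL.
Trough 1.9 mcg/mL vs MEC 1 mcg/mL: adequate.

1.9 mcg/mL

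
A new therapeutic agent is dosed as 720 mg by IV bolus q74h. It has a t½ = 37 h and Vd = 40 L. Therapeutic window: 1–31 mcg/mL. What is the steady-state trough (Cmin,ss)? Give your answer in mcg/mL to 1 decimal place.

6.0 mcg/mL

τ = 74 h = 2 half-lives, so f = (1/2)^2 = 0.25.
Accumulation ratio R = 1/(1 − f) = 1/0.75 = 4/3.
Single-dose peak C₀ = D/Vd = 720/40 = 18 mcg/mL.
Steady-state peak Cmax,ss = C₀·R = 18 × 4/3 ≈ 24.000 mcg/mL.
Steady-state trough Cmin,ss = Cmax,ss·f ≈ 24.000 × 0.25 ≈ 6.000 mcg/mL.
Trough 6.0 mcg/mL vs MEC 1 mcg/mL: adequate.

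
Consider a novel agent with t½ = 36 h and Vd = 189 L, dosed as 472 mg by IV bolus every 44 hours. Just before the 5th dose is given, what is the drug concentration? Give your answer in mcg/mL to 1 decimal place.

f = (1/2)^(τ/t½) = (1/2)^(44/36) ≈ 0.4286.
C₀ = D/Vd = 472/189 ≈ 2.497 mcg/mL.
Before the 5th dose, 4 doses have been given. Superposition: Cmin = C₀·(f + f² + … + f^4).
≈ 2.497 × (0.4286 + 0.1837 + 0.0787 + 0.0337) ≈ 2.497 × 0.7247 ≈ 1.810 mcg/mL.

1.8 mcg/mL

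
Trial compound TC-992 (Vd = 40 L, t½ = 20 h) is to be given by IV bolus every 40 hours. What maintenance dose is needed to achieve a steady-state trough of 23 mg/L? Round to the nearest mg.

τ/t½ = 40/20 ≈ 2, so f = (1/2)^(40/20) ≈ 0.250000.
Cmin,ss = (D/Vd)·f/(1−f), so D = Cmin,ss·Vd·(1−f)/f.
D = 23 × 40 × (1−f)/f ≈ 23 × 40 × 3.00000 ≈ 2760.00 mg.

2760 mg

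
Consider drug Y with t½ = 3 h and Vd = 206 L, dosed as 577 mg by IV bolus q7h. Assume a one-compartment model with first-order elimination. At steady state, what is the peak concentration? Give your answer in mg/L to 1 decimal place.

3.5 mg/L

k = ln2/t½ = ln2/3 ≈ 0.231049 h⁻¹; fraction remaining f = e^(−kτ) = e^(−0.231049×7) ≈ 0.1984.
At steady state, accumulation factor R = 1/(1 − e^(−kτ)) ≈ 1.2475.
Single-dose peak C₀ = D/Vd = 577/206 ≈ 2.801 mg/L.
Steady-state peak Cmax,ss = C₀·R ≈ 2.801 × 1.2475 ≈ 3.494 mg/L.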